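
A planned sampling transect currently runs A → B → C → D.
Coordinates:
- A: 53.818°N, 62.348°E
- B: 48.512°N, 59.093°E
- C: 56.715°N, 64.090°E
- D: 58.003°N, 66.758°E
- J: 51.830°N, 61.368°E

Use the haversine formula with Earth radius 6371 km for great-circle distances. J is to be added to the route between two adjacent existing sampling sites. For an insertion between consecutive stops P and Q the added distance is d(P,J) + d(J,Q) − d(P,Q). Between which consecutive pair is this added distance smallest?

between A and B

Added distance for inserting J between each consecutive pair:
A–B: 1.6 km
B–C: 2.1 km
C–D: 1123.8 km
Smallest added distance is 1.6 km, inserting between A and B.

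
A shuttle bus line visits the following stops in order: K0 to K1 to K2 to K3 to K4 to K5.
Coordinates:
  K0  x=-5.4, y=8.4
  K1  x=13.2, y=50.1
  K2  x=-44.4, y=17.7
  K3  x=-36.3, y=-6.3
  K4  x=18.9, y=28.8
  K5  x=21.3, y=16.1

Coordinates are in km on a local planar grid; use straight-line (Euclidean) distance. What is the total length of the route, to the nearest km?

Leg distances:
K0→K1: 45.7 km  (cumulative 45.7 km)
K1→K2: 66.1 km  (cumulative 111.7 km)
K2→K3: 25.3 km  (cumulative 137.1 km)
K3→K4: 65.4 km  (cumulative 202.5 km)
K4→K5: 12.9 km  (cumulative 215.4 km)
Total route length ≈ 215 km.

215 km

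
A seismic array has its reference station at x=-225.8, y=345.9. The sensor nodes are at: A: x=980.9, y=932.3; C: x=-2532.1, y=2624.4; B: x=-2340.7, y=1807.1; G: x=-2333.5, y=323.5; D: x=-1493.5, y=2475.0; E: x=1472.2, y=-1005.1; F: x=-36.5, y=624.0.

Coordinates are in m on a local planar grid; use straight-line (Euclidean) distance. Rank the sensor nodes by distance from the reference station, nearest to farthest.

F, A, G, E, D, B, C

Computing each straight-line distance from x=-225.8, y=345.9:
F x=-36.5, y=624.0: 336.4 m
A x=980.9, y=932.3: 1341.6 m
G x=-2333.5, y=323.5: 2107.8 m
E x=1472.2, y=-1005.1: 2169.9 m
D x=-1493.5, y=2475.0: 2477.9 m
B x=-2340.7, y=1807.1: 2570.6 m
C x=-2532.1, y=2624.4: 3242.0 m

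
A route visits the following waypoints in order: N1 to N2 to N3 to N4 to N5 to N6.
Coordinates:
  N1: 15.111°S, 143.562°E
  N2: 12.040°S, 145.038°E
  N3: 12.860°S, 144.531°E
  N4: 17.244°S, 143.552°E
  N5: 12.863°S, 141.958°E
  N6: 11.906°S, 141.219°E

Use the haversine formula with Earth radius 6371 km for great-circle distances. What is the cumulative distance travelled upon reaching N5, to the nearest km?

Leg distances:
N1→N2: 376.9 km  (cumulative 376.9 km)
N2→N3: 106.5 km  (cumulative 483.4 km)
N3→N4: 498.7 km  (cumulative 982.1 km)
N4→N5: 516.3 km  (cumulative 1498.4 km)
Cumulative distance at N5 ≈ 1498 km.

1498 km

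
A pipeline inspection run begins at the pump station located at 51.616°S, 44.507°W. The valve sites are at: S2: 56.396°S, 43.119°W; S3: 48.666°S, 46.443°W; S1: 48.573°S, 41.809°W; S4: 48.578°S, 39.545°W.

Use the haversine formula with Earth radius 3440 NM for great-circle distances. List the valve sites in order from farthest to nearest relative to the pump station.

Distance from the pump station at 51.616°S, 44.507°W to each:
S2 56.396°S, 43.119°W: 291.1 NM
S4 48.578°S, 39.545°W: 264.1 NM
S1 48.573°S, 41.809°W: 210.2 NM
S3 48.666°S, 46.443°W: 192.1 NM

S2, S4, S1, S3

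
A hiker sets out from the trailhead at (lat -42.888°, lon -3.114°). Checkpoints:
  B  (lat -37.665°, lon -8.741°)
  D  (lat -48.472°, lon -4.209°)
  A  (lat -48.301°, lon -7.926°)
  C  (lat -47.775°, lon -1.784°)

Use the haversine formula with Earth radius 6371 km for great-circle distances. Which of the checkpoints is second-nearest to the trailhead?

D

Distances from the trailhead ((lat -42.888°, lon -3.114°)):
C: 553.2 km
D: 626.7 km
A: 708.5 km
B: 751.4 km
The second-nearest is D at 626.7 km.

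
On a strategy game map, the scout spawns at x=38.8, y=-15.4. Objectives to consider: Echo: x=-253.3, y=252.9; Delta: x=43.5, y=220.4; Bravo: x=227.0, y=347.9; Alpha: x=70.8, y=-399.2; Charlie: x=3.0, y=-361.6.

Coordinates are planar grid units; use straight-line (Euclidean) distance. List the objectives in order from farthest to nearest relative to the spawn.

Bravo, Echo, Alpha, Charlie, Delta

Computing each straight-line distance from x=38.8, y=-15.4:
Bravo x=227.0, y=347.9: 409.2
Echo x=-253.3, y=252.9: 396.6
Alpha x=70.8, y=-399.2: 385.1
Charlie x=3.0, y=-361.6: 348.0
Delta x=43.5, y=220.4: 235.8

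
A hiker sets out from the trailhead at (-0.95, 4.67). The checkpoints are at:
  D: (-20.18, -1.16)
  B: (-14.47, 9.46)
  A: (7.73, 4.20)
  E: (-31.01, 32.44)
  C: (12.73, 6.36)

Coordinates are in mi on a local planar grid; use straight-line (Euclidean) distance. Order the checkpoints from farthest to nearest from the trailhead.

E, D, B, C, A

Computing each straight-line distance from (-0.95, 4.67):
E (-31.01, 32.44): 40.9 mi
D (-20.18, -1.16): 20.1 mi
B (-14.47, 9.46): 14.3 mi
C (12.73, 6.36): 13.8 mi
A (7.73, 4.20): 8.7 mi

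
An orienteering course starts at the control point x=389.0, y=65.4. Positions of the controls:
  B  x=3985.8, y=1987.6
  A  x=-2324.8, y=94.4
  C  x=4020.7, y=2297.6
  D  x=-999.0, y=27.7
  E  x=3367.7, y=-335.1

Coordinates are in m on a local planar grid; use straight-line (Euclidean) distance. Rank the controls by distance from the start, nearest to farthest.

Computing each straight-line distance from x=389.0, y=65.4:
D x=-999.0, y=27.7: 1388.5 m
A x=-2324.8, y=94.4: 2714.0 m
E x=3367.7, y=-335.1: 3005.5 m
B x=3985.8, y=1987.6: 4078.2 m
C x=4020.7, y=2297.6: 4262.9 m

D, A, E, B, C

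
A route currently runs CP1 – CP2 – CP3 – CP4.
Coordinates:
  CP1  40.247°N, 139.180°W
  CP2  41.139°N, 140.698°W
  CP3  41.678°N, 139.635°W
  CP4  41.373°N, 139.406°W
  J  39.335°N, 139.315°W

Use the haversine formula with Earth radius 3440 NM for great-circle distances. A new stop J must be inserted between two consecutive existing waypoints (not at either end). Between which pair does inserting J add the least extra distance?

between CP1 and CP2

Added distance for inserting J between each consecutive pair:
CP1–CP2: 93.2 NM
CP2–CP3: 209.1 NM
CP3–CP4: 242.9 NM
Smallest added distance is 93.2 NM, inserting between CP1 and CP2.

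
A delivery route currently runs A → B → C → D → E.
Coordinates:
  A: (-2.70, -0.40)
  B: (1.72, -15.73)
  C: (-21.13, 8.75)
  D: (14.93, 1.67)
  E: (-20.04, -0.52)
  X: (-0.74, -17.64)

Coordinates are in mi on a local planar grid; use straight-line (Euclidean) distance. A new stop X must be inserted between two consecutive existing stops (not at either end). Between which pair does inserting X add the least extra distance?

between B and C

Added distance for inserting X between each consecutive pair:
A–B: 4.5 mi
B–C: 3.0 mi
C–D: 21.5 mi
D–E: 15.6 mi
Smallest added distance is 3.0 mi, inserting between B and C.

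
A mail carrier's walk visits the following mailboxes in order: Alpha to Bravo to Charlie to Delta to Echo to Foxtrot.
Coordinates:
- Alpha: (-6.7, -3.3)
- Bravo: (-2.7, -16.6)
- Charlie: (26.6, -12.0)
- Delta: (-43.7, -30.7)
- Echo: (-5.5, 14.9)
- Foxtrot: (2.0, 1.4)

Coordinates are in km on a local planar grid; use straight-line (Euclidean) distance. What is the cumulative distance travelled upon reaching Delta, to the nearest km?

116 km

Leg distances:
Alpha→Bravo: 13.9 km  (cumulative 13.9 km)
Bravo→Charlie: 29.7 km  (cumulative 43.5 km)
Charlie→Delta: 72.7 km  (cumulative 116.3 km)
Cumulative distance at Delta ≈ 116 km.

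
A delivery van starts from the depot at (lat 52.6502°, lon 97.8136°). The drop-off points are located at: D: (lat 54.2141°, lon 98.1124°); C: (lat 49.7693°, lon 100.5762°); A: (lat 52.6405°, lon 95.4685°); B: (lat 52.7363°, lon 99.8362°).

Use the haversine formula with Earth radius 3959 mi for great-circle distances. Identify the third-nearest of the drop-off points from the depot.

D

Distance to each, sorted:
B: 84.9 mi
A: 98.3 mi
D: 108.8 mi
C: 232.2 mi
The third-nearest is D at 108.8 mi.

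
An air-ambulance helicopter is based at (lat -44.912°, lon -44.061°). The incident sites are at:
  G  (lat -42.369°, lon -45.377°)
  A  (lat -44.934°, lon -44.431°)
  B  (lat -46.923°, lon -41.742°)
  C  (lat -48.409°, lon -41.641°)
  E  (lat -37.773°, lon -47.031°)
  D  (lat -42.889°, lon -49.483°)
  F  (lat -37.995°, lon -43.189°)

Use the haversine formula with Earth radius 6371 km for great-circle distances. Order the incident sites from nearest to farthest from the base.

A, B, G, C, D, F, E

Distance from the base at (lat -44.912°, lon -44.061°) to each:
A (lat -44.934°, lon -44.431°): 29.2 km
B (lat -46.923°, lon -41.742°): 286.6 km
G (lat -42.369°, lon -45.377°): 301.9 km
C (lat -48.409°, lon -41.641°): 430.4 km
D (lat -42.889°, lon -49.483°): 489.1 km
F (lat -37.995°, lon -43.189°): 772.5 km
E (lat -37.773°, lon -47.031°): 831.5 km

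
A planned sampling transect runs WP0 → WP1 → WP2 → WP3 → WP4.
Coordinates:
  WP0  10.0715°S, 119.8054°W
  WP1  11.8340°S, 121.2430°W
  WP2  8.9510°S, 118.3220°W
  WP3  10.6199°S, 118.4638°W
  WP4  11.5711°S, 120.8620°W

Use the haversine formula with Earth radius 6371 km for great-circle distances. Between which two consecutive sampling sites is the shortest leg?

Leg distances:
WP0→WP1: 251.1 km
WP1→WP2: 452.6 km
WP2→WP3: 186.2 km
WP3→WP4: 282.2 km
The shortest leg is WP2–WP3 at 186.2 km.

WP2–WP3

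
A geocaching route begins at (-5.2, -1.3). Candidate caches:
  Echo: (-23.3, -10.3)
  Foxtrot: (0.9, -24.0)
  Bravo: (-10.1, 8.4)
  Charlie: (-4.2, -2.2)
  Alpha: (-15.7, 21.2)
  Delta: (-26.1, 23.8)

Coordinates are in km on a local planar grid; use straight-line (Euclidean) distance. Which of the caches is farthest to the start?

Distance to each, sorted:
Delta: 32.7 km
Alpha: 24.8 km
Foxtrot: 23.5 km
Echo: 20.2 km
Bravo: 10.9 km
Charlie: 1.3 km
The farthest is Delta at 32.7 km.

Delta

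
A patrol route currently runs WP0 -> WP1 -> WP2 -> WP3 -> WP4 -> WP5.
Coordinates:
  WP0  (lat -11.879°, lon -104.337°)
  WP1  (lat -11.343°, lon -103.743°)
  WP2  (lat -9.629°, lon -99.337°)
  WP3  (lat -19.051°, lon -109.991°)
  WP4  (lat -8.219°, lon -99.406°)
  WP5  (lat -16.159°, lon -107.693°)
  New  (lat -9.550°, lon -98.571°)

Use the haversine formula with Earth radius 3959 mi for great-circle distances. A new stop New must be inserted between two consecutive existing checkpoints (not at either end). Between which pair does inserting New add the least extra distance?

between WP3 and WP4

Added distance for inserting New between each consecutive pair:
WP0–WP1: 741.2 mi
WP1–WP2: 103.2 mi
WP2–WP3: 94.5 mi
WP3–WP4: 83.9 mi
WP4–WP5: 90.1 mi
Smallest added distance is 83.9 mi, inserting between WP3 and WP4.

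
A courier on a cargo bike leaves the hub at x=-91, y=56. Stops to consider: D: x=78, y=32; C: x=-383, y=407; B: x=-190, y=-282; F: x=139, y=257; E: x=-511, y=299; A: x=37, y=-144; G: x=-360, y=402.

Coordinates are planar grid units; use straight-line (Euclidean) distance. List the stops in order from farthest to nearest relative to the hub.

E, C, G, B, F, A, D

Distance from the hub at x=-91, y=56 to each:
E x=-511, y=299: 485.2
C x=-383, y=407: 456.6
G x=-360, y=402: 438.3
B x=-190, y=-282: 352.2
F x=139, y=257: 305.5
A x=37, y=-144: 237.5
D x=78, y=32: 170.7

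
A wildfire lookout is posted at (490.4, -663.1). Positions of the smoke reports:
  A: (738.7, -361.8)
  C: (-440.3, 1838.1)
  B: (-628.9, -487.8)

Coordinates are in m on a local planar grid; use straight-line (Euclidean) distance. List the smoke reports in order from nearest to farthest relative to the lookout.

A, B, C

Distances from the lookout:
A (738.7, -361.8): 390.4 m
B (-628.9, -487.8): 1132.9 m
C (-440.3, 1838.1): 2668.7 m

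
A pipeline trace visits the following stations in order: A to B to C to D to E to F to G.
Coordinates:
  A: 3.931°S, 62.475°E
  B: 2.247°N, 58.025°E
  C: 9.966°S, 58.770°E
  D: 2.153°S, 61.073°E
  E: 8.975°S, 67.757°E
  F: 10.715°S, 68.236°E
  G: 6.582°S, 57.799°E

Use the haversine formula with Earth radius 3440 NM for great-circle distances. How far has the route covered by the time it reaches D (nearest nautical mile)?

1680 NM

Leg distances:
A→B: 457.0 NM  (cumulative 457.0 NM)
B→C: 734.6 NM  (cumulative 1191.6 NM)
C→D: 488.8 NM  (cumulative 1680.4 NM)
Cumulative distance at D ≈ 1680 NM.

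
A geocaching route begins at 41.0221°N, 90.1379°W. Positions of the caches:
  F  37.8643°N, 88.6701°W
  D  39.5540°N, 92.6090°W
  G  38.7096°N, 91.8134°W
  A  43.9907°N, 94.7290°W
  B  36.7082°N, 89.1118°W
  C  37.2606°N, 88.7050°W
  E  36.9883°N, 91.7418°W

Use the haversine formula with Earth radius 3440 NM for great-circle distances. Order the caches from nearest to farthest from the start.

Computing each great-circle distance from 41.0221°N, 90.1379°W:
D 39.5540°N, 92.6090°W: 143.4 NM
G 38.7096°N, 91.8134°W: 158.9 NM
F 37.8643°N, 88.6701°W: 201.4 NM
C 37.2606°N, 88.7050°W: 235.5 NM
E 36.9883°N, 91.7418°W: 253.5 NM
B 36.7082°N, 89.1118°W: 263.4 NM
A 43.9907°N, 94.7290°W: 270.2 NM

D, G, F, C, E, B, A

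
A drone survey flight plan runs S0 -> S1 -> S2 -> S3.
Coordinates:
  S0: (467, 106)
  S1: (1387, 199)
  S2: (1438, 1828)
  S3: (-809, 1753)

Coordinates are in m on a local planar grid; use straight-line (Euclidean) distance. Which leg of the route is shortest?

Leg distances:
S0→S1: 924.7 m
S1→S2: 1629.8 m
S2→S3: 2248.3 m
The shortest leg is S0–S1 at 924.7 m.

S0–S1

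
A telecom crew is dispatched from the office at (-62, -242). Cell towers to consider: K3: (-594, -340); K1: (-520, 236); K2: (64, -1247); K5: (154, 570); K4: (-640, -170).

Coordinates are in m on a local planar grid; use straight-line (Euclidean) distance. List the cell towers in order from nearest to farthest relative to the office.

Distances from the office:
K3 (-594, -340): 541.0 m
K4 (-640, -170): 582.5 m
K1 (-520, 236): 662.0 m
K5 (154, 570): 840.2 m
K2 (64, -1247): 1012.9 m

K3, K4, K1, K5, K2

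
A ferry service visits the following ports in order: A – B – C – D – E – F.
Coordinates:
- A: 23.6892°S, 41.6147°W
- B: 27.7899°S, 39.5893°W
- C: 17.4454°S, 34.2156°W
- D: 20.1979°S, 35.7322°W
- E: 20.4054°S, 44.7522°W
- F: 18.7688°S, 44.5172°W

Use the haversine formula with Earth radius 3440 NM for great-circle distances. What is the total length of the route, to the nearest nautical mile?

Leg distances:
A→B: 269.5 NM  (cumulative 269.5 NM)
B→C: 688.5 NM  (cumulative 958.0 NM)
C→D: 186.4 NM  (cumulative 1144.3 NM)
D→E: 508.0 NM  (cumulative 1652.4 NM)
E→F: 99.2 NM  (cumulative 1751.5 NM)
Total route length ≈ 1752 NM.

1752 NM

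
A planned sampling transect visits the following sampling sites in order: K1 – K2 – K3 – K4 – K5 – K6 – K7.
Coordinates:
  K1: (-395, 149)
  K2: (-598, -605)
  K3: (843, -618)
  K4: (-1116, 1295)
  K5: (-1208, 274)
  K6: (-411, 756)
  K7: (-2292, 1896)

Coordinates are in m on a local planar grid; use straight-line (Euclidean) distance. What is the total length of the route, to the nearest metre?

Leg distances:
K1→K2: 780.8 m  (cumulative 780.8 m)
K2→K3: 1441.1 m  (cumulative 2221.9 m)
K3→K4: 2738.1 m  (cumulative 4960.0 m)
K4→K5: 1025.1 m  (cumulative 5985.2 m)
K5→K6: 931.4 m  (cumulative 6916.6 m)
K6→K7: 2199.5 m  (cumulative 9116.1 m)
Total route length ≈ 9116 m.

9116 m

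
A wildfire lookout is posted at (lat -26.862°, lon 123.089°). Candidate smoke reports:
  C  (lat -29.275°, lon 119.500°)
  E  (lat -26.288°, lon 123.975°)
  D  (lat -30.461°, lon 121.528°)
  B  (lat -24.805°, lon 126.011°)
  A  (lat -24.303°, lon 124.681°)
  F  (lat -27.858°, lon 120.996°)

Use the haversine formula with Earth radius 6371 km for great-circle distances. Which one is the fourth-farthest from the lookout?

A

Distance to each, sorted:
C: 442.7 km
D: 428.2 km
B: 371.2 km
A: 326.3 km
F: 234.5 km
E: 108.8 km
The fourth-farthest is A at 326.3 km.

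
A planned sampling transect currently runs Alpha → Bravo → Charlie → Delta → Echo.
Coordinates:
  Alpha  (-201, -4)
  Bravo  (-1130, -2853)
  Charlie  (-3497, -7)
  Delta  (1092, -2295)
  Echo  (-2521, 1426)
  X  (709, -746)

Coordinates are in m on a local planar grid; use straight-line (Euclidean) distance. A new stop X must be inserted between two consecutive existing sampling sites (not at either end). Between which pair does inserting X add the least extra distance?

between Delta and Echo

Added distance for inserting X between each consecutive pair:
Alpha–Bravo: 974.2 m
Bravo–Charlie: 3365.4 m
Charlie–Delta: 738.3 m
Delta–Echo: 301.5 m
Smallest added distance is 301.5 m, inserting between Delta and Echo.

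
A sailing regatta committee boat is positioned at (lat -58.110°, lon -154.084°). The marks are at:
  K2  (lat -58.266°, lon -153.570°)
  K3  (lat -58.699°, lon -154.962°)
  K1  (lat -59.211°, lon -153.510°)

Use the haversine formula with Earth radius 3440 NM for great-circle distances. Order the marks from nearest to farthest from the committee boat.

Distances from the committee boat:
K2 (lat -58.266°, lon -153.570°): 18.8 NM
K3 (lat -58.699°, lon -154.962°): 44.9 NM
K1 (lat -59.211°, lon -153.510°): 68.5 NM

K2, K3, K1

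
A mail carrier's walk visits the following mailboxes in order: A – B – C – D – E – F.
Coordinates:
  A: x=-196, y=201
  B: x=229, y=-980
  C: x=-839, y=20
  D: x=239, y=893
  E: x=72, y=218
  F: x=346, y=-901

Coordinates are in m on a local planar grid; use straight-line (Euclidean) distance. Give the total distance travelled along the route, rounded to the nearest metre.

Leg distances:
A→B: 1255.1 m  (cumulative 1255.1 m)
B→C: 1463.1 m  (cumulative 2718.2 m)
C→D: 1387.2 m  (cumulative 4105.4 m)
D→E: 695.4 m  (cumulative 4800.7 m)
E→F: 1152.1 m  (cumulative 5952.8 m)
Total route length ≈ 5953 m.

5953 m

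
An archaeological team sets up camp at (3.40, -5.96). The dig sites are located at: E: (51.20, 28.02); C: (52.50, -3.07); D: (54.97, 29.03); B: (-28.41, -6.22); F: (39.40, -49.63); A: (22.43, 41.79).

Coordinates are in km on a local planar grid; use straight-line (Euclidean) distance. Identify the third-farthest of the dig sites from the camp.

Distances from the camp ((3.40, -5.96)):
D: 62.3 km
E: 58.6 km
F: 56.6 km
A: 51.4 km
C: 49.2 km
B: 31.8 km
The third-farthest is F at 56.6 km.

F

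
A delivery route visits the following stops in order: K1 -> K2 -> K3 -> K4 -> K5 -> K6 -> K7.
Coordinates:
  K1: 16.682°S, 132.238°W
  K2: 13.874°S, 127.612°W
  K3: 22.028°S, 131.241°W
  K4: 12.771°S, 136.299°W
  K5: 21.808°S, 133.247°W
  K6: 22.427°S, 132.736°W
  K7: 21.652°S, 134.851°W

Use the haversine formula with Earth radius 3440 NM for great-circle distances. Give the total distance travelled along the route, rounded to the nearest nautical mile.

2218 NM

Leg distances:
K1→K2: 316.5 NM  (cumulative 316.5 NM)
K2→K3: 531.5 NM  (cumulative 848.1 NM)
K3→K4: 626.6 NM  (cumulative 1474.7 NM)
K4→K5: 570.0 NM  (cumulative 2044.7 NM)
K5→K6: 46.8 NM  (cumulative 2091.5 NM)
K6→K7: 126.6 NM  (cumulative 2218.0 NM)
Total route length ≈ 2218 NM.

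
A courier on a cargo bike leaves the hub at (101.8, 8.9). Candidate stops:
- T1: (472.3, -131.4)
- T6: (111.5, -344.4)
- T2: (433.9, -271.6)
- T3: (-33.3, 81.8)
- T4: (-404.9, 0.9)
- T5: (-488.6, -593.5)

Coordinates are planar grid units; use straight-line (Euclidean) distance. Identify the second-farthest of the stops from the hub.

Distances from the hub ((101.8, 8.9)):
T5: 843.5
T4: 506.8
T2: 434.7
T1: 396.2
T6: 353.4
T3: 153.5
The second-farthest is T4 at 506.8.

T4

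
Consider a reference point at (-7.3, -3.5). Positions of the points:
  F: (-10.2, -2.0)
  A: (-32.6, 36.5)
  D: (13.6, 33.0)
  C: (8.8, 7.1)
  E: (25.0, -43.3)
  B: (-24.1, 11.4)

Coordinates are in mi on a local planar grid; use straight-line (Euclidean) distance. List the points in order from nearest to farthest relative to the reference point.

Distance from the reference point at (-7.3, -3.5) to each:
F (-10.2, -2.0): 3.3 mi
C (8.8, 7.1): 19.3 mi
B (-24.1, 11.4): 22.5 mi
D (13.6, 33.0): 42.1 mi
A (-32.6, 36.5): 47.3 mi
E (25.0, -43.3): 51.3 mi

F, C, B, D, A, E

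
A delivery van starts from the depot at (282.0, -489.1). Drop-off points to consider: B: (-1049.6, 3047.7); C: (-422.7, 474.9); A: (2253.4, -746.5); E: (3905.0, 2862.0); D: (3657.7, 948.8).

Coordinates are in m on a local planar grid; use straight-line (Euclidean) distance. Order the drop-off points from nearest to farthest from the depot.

C, A, D, B, E

Distances from the depot:
C (-422.7, 474.9): 1194.1 m
A (2253.4, -746.5): 1988.1 m
D (3657.7, 948.8): 3669.2 m
B (-1049.6, 3047.7): 3779.2 m
E (3905.0, 2862.0): 4935.2 m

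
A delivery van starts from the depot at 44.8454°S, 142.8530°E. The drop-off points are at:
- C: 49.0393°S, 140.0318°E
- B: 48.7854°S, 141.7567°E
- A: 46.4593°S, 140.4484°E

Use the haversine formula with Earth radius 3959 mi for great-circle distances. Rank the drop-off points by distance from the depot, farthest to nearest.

C, B, A

Distances from the depot:
C 49.0393°S, 140.0318°E: 318.8 mi
B 48.7854°S, 141.7567°E: 277.1 mi
A 46.4593°S, 140.4484°E: 161.0 mi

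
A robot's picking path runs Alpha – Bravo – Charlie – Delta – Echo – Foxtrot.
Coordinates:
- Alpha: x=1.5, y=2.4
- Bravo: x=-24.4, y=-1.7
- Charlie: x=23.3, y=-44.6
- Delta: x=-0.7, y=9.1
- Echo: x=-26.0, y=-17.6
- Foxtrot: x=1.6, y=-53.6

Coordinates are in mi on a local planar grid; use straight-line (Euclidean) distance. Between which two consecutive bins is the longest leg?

Bravo–Charlie

Leg distances:
Alpha→Bravo: 26.2 mi
Bravo→Charlie: 64.2 mi
Charlie→Delta: 58.8 mi
Delta→Echo: 36.8 mi
Echo→Foxtrot: 45.4 mi
The longest leg is Bravo–Charlie at 64.2 mi.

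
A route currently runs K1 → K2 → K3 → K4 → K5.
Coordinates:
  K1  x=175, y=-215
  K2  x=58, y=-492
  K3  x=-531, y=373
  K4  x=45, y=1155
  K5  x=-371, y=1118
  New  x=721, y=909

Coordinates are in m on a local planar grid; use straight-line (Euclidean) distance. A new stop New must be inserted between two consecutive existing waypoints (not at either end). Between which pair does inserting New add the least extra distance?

Added distance for inserting New between each consecutive pair:
K1–K2: 2498.9 m
K2–K3: 1865.4 m
K3–K4: 1110.0 m
K4–K5: 1413.5 m
Smallest added distance is 1110.0 m, inserting between K3 and K4.

between K3 and K4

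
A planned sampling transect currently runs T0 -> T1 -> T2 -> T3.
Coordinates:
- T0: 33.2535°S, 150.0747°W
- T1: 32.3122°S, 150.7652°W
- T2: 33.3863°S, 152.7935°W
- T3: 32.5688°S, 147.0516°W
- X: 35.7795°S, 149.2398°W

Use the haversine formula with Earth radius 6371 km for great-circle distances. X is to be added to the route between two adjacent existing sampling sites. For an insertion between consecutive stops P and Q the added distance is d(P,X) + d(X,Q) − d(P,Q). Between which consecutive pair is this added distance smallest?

Added distance for inserting X between each consecutive pair:
T0–T1: 578.5 km
T1–T2: 606.6 km
T2–T3: 286.9 km
Smallest added distance is 286.9 km, inserting between T2 and T3.

between T2 and T3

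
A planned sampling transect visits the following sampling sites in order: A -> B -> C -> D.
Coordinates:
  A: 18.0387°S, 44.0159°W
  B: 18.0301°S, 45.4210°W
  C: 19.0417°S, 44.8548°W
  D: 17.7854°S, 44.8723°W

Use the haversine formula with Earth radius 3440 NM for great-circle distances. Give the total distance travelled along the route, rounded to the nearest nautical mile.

Leg distances:
A→B: 80.2 NM  (cumulative 80.2 NM)
B→C: 68.8 NM  (cumulative 149.0 NM)
C→D: 75.4 NM  (cumulative 224.4 NM)
Total route length ≈ 224 NM.

224 NM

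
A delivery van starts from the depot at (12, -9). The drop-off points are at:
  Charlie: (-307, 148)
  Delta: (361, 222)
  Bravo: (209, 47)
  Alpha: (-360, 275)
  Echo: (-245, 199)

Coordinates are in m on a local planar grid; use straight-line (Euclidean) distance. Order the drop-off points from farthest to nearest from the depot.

Distance from the depot at (12, -9) to each:
Alpha (-360, 275): 468.0 m
Delta (361, 222): 418.5 m
Charlie (-307, 148): 355.5 m
Echo (-245, 199): 330.6 m
Bravo (209, 47): 204.8 m

Alpha, Delta, Charlie, Echo, Bravo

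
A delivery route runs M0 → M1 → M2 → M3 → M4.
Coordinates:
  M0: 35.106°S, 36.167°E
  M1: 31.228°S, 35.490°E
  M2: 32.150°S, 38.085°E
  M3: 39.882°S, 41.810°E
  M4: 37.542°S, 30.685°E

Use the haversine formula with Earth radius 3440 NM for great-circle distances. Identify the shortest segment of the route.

Leg distances:
M0→M1: 235.3 NM
M1→M2: 143.7 NM
M2→M3: 498.1 NM
M3→M4: 539.4 NM
The shortest leg is M1–M2 at 143.7 NM.

M1–M2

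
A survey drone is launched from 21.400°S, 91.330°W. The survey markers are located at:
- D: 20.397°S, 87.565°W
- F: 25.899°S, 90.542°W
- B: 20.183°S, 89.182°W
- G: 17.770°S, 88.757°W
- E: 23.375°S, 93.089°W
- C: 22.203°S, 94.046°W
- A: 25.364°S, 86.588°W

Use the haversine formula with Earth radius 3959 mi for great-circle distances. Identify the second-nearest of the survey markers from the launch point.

E

Distance to each, sorted:
B: 162.2 mi
E: 176.8 mi
C: 182.9 mi
D: 252.7 mi
G: 301.6 mi
F: 314.8 mi
A: 406.7 mi
The second-nearest is E at 176.8 mi.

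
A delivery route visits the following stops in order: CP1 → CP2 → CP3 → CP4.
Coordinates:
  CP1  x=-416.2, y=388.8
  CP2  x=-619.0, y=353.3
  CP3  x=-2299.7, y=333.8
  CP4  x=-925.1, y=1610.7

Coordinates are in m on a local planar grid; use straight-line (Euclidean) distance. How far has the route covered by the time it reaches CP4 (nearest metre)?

3763 m

Leg distances:
CP1→CP2: 205.9 m  (cumulative 205.9 m)
CP2→CP3: 1680.8 m  (cumulative 1886.7 m)
CP3→CP4: 1876.2 m  (cumulative 3762.9 m)
Cumulative distance at CP4 ≈ 3763 m.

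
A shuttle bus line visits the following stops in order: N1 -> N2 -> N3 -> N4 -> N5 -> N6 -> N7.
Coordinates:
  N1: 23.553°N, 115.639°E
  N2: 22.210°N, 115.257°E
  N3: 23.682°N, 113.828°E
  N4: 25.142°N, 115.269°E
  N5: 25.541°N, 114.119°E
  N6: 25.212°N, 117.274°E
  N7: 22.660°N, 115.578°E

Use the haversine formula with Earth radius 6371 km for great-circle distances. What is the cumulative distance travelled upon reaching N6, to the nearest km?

1035 km

Leg distances:
N1→N2: 154.4 km  (cumulative 154.4 km)
N2→N3: 219.5 km  (cumulative 373.9 km)
N3→N4: 218.3 km  (cumulative 592.2 km)
N4→N5: 123.8 km  (cumulative 716.0 km)
N5→N6: 319.1 km  (cumulative 1035.1 km)
Cumulative distance at N6 ≈ 1035 km.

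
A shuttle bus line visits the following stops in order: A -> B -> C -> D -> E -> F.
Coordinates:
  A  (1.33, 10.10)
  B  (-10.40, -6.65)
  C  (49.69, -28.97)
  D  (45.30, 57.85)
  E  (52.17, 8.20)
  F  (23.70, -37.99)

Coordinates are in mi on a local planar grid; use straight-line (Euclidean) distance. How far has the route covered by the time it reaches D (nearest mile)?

171 mi

Leg distances:
A→B: 20.4 mi  (cumulative 20.4 mi)
B→C: 64.1 mi  (cumulative 84.6 mi)
C→D: 86.9 mi  (cumulative 171.5 mi)
Cumulative distance at D ≈ 171 mi.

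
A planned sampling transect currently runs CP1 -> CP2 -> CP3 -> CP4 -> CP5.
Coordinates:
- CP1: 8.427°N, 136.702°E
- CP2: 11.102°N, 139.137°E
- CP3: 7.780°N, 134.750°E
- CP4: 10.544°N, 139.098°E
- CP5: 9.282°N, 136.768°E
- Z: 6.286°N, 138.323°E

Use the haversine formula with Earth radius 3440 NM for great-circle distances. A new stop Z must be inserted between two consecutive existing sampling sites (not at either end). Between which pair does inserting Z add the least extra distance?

Added distance for inserting Z between each consecutive pair:
CP1–CP2: 238.1 NM
CP2–CP3: 196.7 NM
CP3–CP4: 184.3 NM
CP4–CP5: 304.8 NM
Smallest added distance is 184.3 NM, inserting between CP3 and CP4.

between CP3 and CP4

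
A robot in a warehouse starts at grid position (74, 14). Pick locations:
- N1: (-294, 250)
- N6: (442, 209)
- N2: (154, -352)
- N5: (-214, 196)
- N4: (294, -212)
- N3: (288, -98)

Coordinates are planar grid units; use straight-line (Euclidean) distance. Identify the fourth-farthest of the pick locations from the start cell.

Distances from the start cell ((74, 14)):
N1: 437.2
N6: 416.5
N2: 374.6
N5: 340.7
N4: 315.4
N3: 241.5
The fourth-farthest is N5 at 340.7.

N5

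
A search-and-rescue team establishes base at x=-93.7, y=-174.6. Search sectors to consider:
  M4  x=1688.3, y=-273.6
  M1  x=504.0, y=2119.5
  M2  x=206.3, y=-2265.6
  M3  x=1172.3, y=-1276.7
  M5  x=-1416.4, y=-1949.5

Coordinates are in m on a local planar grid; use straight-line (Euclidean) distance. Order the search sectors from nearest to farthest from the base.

Distances from the base:
M3 x=1172.3, y=-1276.7: 1678.5 m
M4 x=1688.3, y=-273.6: 1784.7 m
M2 x=206.3, y=-2265.6: 2112.4 m
M5 x=-1416.4, y=-1949.5: 2213.6 m
M1 x=504.0, y=2119.5: 2370.7 m

M3, M4, M2, M5, M1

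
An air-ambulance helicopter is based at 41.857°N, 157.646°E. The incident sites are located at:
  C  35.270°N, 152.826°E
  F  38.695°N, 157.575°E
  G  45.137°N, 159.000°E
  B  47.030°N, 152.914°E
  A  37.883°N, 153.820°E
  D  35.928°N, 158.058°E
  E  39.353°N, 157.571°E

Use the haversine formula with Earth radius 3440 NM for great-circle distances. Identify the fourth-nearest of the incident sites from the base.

Distance to each, sorted:
E: 150.4 NM
F: 189.9 NM
G: 205.6 NM
A: 296.6 NM
D: 356.5 NM
B: 370.8 NM
C: 455.4 NM
The fourth-nearest is A at 296.6 NM.

A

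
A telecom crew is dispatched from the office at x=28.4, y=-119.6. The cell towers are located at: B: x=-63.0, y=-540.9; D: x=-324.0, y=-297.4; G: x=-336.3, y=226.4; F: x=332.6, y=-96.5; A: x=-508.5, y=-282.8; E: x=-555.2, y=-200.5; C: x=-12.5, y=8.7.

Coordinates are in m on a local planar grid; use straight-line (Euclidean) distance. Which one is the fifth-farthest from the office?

Distance to each, sorted:
E: 589.2 m
A: 561.2 m
G: 502.7 m
B: 431.1 m
D: 394.7 m
F: 305.1 m
C: 134.7 m
The fifth-farthest is D at 394.7 m.

D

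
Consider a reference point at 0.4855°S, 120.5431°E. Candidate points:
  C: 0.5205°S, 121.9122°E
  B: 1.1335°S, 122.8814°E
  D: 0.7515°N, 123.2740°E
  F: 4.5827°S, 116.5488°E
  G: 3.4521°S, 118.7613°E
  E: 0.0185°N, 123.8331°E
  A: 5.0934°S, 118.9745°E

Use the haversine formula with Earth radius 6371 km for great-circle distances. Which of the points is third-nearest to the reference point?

Distances from the reference point (0.4855°S, 120.5431°E):
C: 152.3 km
B: 269.8 km
D: 333.4 km
E: 370.1 km
G: 384.7 km
A: 541.2 km
F: 635.9 km
The third-nearest is D at 333.4 km.

D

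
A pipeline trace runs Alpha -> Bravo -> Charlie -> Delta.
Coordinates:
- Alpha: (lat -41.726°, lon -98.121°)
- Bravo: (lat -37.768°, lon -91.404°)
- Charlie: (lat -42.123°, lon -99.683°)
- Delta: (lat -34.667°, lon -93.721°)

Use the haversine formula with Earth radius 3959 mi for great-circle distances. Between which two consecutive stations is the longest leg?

Leg distances:
Alpha→Bravo: 449.4 mi
Bravo→Charlie: 531.5 mi
Charlie→Delta: 607.6 mi
The longest leg is Charlie–Delta at 607.6 mi.

Charlie–Delta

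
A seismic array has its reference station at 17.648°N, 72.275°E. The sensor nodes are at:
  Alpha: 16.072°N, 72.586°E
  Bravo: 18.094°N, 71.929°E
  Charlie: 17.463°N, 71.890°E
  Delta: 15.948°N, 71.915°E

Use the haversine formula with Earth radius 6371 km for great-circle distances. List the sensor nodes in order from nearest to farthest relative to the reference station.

Charlie, Bravo, Alpha, Delta

Distances from the reference station:
Charlie 17.463°N, 71.890°E: 45.7 km
Bravo 18.094°N, 71.929°E: 61.6 km
Alpha 16.072°N, 72.586°E: 178.3 km
Delta 15.948°N, 71.915°E: 192.9 km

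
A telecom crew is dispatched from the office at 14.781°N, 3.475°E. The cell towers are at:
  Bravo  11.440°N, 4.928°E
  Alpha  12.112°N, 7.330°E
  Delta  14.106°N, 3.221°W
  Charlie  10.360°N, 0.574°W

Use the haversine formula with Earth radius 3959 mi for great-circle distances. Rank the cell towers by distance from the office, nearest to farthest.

Computing each great-circle distance from 14.781°N, 3.475°E:
Bravo 11.440°N, 4.928°E: 250.7 mi
Alpha 12.112°N, 7.330°E: 318.0 mi
Charlie 10.360°N, 0.574°W: 409.7 mi
Delta 14.106°N, 3.221°W: 450.5 mi

Bravo, Alpha, Charlie, Delta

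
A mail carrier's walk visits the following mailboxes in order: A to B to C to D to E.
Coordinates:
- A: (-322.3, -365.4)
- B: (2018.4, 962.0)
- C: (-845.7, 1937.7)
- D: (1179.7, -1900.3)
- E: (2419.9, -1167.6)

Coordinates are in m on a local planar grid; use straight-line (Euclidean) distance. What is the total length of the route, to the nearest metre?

11497 m

Leg distances:
A→B: 2690.9 m  (cumulative 2690.9 m)
B→C: 3025.7 m  (cumulative 5716.6 m)
C→D: 4339.6 m  (cumulative 10056.3 m)
D→E: 1440.5 m  (cumulative 11496.7 m)
Total route length ≈ 11497 m.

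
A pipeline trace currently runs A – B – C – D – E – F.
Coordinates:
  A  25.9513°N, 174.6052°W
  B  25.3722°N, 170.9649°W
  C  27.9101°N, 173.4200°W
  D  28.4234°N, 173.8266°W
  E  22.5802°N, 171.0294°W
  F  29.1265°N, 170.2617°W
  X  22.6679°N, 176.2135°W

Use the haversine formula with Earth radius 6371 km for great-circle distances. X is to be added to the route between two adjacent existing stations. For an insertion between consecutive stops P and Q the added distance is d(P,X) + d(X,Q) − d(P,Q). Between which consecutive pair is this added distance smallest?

between D and E

Added distance for inserting X between each consecutive pair:
A–B: 641.3 km
B–C: 885.9 km
C–D: 1260.6 km
D–E: 507.7 km
E–F: 732.7 km
Smallest added distance is 507.7 km, inserting between D and E.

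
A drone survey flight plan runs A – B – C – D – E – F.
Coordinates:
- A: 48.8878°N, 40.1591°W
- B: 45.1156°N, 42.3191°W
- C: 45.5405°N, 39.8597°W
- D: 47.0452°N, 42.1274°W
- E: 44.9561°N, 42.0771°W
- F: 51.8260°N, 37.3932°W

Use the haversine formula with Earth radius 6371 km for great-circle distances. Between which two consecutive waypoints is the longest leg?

Leg distances:
A→B: 450.2 km
B→C: 198.0 km
C→D: 241.5 km
D→E: 232.3 km
E→F: 838.1 km
The longest leg is E–F at 838.1 km.

E–F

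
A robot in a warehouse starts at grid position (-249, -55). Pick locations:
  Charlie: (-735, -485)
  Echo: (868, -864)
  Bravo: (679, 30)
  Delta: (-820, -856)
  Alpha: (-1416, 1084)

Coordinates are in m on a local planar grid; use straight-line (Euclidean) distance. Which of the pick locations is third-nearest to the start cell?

Delta

Distance to each, sorted:
Charlie: 648.9 m
Bravo: 931.9 m
Delta: 983.7 m
Echo: 1379.2 m
Alpha: 1630.7 m
The third-nearest is Delta at 983.7 m.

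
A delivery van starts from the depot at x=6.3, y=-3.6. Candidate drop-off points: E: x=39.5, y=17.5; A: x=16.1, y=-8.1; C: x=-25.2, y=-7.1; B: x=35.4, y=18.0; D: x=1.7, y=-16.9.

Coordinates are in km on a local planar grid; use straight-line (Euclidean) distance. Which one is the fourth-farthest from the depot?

Distance to each, sorted:
E: 39.3 km
B: 36.2 km
C: 31.7 km
D: 14.1 km
A: 10.8 km
The fourth-farthest is D at 14.1 km.

D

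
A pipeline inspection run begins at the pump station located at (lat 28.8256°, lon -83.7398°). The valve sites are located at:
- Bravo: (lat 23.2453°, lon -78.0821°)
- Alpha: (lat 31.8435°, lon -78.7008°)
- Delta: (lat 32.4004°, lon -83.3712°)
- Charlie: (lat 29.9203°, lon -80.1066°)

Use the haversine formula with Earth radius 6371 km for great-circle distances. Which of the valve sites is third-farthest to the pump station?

Distance to each, sorted:
Bravo: 839.1 km
Alpha: 588.5 km
Delta: 399.1 km
Charlie: 372.5 km
The third-farthest is Delta at 399.1 km.

Delta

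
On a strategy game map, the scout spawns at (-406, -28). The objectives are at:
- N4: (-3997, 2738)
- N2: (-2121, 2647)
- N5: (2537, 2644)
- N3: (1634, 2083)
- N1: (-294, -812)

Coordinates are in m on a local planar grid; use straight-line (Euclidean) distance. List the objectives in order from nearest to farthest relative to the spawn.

N1, N3, N2, N5, N4

Distances from the spawn:
N1 (-294, -812): 792.0 m
N3 (1634, 2083): 2935.6 m
N2 (-2121, 2647): 3177.6 m
N5 (2537, 2644): 3975.0 m
N4 (-3997, 2738): 4532.8 m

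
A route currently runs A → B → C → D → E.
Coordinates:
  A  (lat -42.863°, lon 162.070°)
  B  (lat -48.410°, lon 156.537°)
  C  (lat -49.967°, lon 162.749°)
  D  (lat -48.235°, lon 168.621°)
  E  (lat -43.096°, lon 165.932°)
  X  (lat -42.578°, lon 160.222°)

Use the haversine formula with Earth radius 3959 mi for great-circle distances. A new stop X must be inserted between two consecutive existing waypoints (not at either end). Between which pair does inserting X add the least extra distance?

between A and B

Added distance for inserting X between each consecutive pair:
A–B: 69.4 mi
B–C: 664.8 mi
C–D: 797.3 mi
D–E: 477.4 mi
Smallest added distance is 69.4 mi, inserting between A and B.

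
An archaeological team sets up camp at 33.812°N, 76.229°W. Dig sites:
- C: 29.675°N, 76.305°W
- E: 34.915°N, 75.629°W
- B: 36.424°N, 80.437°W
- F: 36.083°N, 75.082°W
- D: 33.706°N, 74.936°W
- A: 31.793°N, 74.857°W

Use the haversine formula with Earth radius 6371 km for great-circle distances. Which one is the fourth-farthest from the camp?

A

Distances from the camp (33.812°N, 76.229°W):
B: 480.4 km
C: 460.1 km
F: 273.3 km
A: 258.5 km
E: 134.4 km
D: 120.1 km
The fourth-farthest is A at 258.5 km.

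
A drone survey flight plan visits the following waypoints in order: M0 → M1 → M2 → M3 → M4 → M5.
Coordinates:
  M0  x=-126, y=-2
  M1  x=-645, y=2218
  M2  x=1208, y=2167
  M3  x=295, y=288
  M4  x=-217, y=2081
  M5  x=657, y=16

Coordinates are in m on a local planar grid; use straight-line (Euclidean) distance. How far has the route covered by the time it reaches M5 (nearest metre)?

Leg distances:
M0→M1: 2279.9 m  (cumulative 2279.9 m)
M1→M2: 1853.7 m  (cumulative 4133.6 m)
M2→M3: 2089.1 m  (cumulative 6222.6 m)
M3→M4: 1864.7 m  (cumulative 8087.3 m)
M4→M5: 2242.3 m  (cumulative 10329.6 m)
Cumulative distance at M5 ≈ 10330 m.

10330 m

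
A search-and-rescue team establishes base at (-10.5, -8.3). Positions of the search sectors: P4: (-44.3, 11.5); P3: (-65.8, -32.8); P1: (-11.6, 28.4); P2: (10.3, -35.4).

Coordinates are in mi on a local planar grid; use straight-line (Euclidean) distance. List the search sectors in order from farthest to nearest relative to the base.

Computing each straight-line distance from (-10.5, -8.3):
P3 (-65.8, -32.8): 60.5 mi
P4 (-44.3, 11.5): 39.2 mi
P1 (-11.6, 28.4): 36.7 mi
P2 (10.3, -35.4): 34.2 mi

P3, P4, P1, P2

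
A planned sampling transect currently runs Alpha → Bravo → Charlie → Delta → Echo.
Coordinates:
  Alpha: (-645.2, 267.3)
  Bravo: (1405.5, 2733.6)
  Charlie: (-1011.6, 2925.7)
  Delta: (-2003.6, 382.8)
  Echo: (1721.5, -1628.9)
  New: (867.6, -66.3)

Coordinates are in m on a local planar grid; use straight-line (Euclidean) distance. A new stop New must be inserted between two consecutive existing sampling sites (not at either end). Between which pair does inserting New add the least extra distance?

between Delta and Echo

Added distance for inserting New between each consecutive pair:
Alpha–Bravo: 1192.8 m
Bravo–Charlie: 3959.6 m
Charlie–Delta: 3709.8 m
Delta–Echo: 453.2 m
Smallest added distance is 453.2 m, inserting between Delta and Echo.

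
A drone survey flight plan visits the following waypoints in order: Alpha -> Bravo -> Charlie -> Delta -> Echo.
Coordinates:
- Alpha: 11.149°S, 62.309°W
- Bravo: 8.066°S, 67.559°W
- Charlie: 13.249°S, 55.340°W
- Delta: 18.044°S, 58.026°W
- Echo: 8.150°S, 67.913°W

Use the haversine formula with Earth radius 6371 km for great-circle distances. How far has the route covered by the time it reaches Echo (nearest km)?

Leg distances:
Alpha→Bravo: 669.9 km  (cumulative 669.9 km)
Bravo→Charlie: 1453.8 km  (cumulative 2123.6 km)
Charlie→Delta: 605.8 km  (cumulative 2729.4 km)
Delta→Echo: 1534.1 km  (cumulative 4263.5 km)
Cumulative distance at Echo ≈ 4264 km.

4264 km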